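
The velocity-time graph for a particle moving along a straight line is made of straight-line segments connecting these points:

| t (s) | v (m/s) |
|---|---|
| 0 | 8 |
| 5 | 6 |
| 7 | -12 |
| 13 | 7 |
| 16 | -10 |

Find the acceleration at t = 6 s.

Acceleration is the slope of the v-t graph on 5–7 s: (-12 − 6)/(7 − 5) = -9 m/s².

-9 m/s²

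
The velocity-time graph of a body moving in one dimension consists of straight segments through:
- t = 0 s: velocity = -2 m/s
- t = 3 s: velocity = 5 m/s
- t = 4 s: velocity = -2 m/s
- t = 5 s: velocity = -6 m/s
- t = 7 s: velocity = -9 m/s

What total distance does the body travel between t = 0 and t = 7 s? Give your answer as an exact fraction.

191/7 m

Total distance travelled is ∫|v| dt — sum the magnitudes of each area piece.
0–3 s: v = 0 at t = 6/7 s; triangle areas 6/7 + 75/14 = 87/14 m
3–4 s: v = 0 at t = 26/7 s; triangle areas 25/14 + 2/7 = 29/14 m
4–5 s: |½(-2 + -6)(1)| = 4 m
5–7 s: |½(-6 + -9)(2)| = 15 m
Total distance = 191/7 m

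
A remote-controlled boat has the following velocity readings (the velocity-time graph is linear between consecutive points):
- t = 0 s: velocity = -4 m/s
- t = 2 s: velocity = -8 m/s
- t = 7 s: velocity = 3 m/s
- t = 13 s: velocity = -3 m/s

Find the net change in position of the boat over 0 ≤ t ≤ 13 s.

Displacement is the signed area under the v-t curve.
0–2 s: ½(-4 + -8)(2) = -12 m
2–7 s: ½(-8 + 3)(5) = -12.5 m
7–13 s: ½(3 + -3)(6) = 0 m
Net displacement = -24.5 m

-24.5 m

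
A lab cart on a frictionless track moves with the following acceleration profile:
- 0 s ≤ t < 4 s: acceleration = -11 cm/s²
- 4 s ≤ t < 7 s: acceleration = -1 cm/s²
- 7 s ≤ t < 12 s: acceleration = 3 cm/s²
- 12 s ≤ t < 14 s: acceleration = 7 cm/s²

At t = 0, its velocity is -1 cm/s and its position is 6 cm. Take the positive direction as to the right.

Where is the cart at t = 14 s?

On each constant-a segment, Δv = aΔt and Δx = v₀Δt + ½aΔt²; chain segment to segment.
0–4 s: v starts -1 cm/s; Δx = -1·4 + ½·-11·4² = -92 cm; v ends -45 cm/s.
4–7 s: v starts -45 cm/s; Δx = -45·3 + ½·-1·3² = -139.5 cm; v ends -48 cm/s.
7–12 s: v starts -48 cm/s; Δx = -48·5 + ½·3·5² = -202.5 cm; v ends -33 cm/s.
12–14 s: v starts -33 cm/s; Δx = -33·2 + ½·7·2² = -52 cm; v ends -19 cm/s.
x(14) = 6 + Σ Δx = -480 cm.

-480 cm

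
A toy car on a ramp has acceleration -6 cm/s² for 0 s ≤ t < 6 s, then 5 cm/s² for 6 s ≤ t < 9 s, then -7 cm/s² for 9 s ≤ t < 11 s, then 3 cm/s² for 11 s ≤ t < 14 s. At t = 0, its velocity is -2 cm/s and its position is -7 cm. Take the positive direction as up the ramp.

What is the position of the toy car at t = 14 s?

On each constant-a segment, Δv = aΔt and Δx = v₀Δt + ½aΔt²; chain segment to segment.
0–6 s: v starts -2 cm/s; Δx = -2·6 + ½·-6·6² = -120 cm; v ends -38 cm/s.
6–9 s: v starts -38 cm/s; Δx = -38·3 + ½·5·3² = -91.5 cm; v ends -23 cm/s.
9–11 s: v starts -23 cm/s; Δx = -23·2 + ½·-7·2² = -60 cm; v ends -37 cm/s.
11–14 s: v starts -37 cm/s; Δx = -37·3 + ½·3·3² = -97.5 cm; v ends -28 cm/s.
x(14) = -7 + Σ Δx = -376 cm.

-376 cm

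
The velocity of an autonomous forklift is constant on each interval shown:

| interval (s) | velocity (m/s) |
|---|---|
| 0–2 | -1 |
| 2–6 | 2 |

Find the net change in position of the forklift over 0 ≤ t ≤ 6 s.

Displacement is the signed area under the v-t curve.
0–2 s: -1 × 2 = -2 m
2–6 s: 2 × 4 = 8 m
Net displacement = 6 m

6 m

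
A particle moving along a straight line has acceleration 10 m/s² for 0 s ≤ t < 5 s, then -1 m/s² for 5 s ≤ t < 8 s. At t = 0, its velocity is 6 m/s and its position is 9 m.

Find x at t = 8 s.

327.5 m

On each constant-a segment, Δv = aΔt and Δx = v₀Δt + ½aΔt²; chain segment to segment.
0–5 s: v starts 6 m/s; Δx = 6·5 + ½·10·5² = 155 m; v ends 56 m/s.
5–8 s: v starts 56 m/s; Δx = 56·3 + ½·-1·3² = 163.5 m; v ends 53 m/s.
x(8) = 9 + Σ Δx = 327.5 m.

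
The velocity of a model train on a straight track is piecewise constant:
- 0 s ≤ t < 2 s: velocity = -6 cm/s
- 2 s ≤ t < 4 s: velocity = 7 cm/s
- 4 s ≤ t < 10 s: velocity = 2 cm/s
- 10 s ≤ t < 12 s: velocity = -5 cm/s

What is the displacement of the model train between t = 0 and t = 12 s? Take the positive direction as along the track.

Displacement is the signed area under the v-t curve.
0–2 s: -6 × 2 = -12 cm
2–4 s: 7 × 2 = 14 cm
4–10 s: 2 × 6 = 12 cm
10–12 s: -5 × 2 = -10 cm
Net displacement = 4 cm

4 cm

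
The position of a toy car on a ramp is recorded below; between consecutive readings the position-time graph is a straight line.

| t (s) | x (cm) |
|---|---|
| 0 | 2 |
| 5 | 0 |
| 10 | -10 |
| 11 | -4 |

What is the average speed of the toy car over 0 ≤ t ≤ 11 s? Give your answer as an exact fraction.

18/11 cm/s

Average speed = (total path length)/(elapsed time); on a piecewise-linear x-t graph the path length is Σ|Δx|.
0–5 s: |Δx| = |0 − 2| = 2 cm
5–10 s: |Δx| = |-10 − 0| = 10 cm
10–11 s: |Δx| = |-4 − -10| = 6 cm
Total path = 18 cm; average speed = 18/11 = 18/11 cm/s.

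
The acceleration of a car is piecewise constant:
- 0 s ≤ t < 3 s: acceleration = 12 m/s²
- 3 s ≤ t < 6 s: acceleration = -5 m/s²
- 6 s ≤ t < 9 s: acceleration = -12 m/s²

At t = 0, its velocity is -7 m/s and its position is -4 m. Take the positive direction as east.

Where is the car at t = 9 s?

On each constant-a segment, Δv = aΔt and Δx = v₀Δt + ½aΔt²; chain segment to segment.
0–3 s: v starts -7 m/s; Δx = -7·3 + ½·12·3² = 33 m; v ends 29 m/s.
3–6 s: v starts 29 m/s; Δx = 29·3 + ½·-5·3² = 64.5 m; v ends 14 m/s.
6–9 s: v starts 14 m/s; Δx = 14·3 + ½·-12·3² = -12 m; v ends -22 m/s.
x(9) = -4 + Σ Δx = 81.5 m.

81.5 m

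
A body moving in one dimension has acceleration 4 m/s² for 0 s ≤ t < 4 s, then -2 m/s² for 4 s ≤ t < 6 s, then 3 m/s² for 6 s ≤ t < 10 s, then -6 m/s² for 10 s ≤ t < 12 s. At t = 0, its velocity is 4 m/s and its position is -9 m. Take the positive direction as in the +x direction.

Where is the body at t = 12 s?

207 m

On each constant-a segment, Δv = aΔt and Δx = v₀Δt + ½aΔt²; chain segment to segment.
0–4 s: v starts 4 m/s; Δx = 4·4 + ½·4·4² = 48 m; v ends 20 m/s.
4–6 s: v starts 20 m/s; Δx = 20·2 + ½·-2·2² = 36 m; v ends 16 m/s.
6–10 s: v starts 16 m/s; Δx = 16·4 + ½·3·4² = 88 m; v ends 28 m/s.
10–12 s: v starts 28 m/s; Δx = 28·2 + ½·-6·2² = 44 m; v ends 16 m/s.
x(12) = -9 + Σ Δx = 207 m.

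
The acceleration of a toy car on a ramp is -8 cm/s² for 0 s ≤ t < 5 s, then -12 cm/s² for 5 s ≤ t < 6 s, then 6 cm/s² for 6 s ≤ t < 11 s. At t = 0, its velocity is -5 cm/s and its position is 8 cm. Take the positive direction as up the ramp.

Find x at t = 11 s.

-378 cm

On each constant-a segment, Δv = aΔt and Δx = v₀Δt + ½aΔt²; chain segment to segment.
0–5 s: v starts -5 cm/s; Δx = -5·5 + ½·-8·5² = -125 cm; v ends -45 cm/s.
5–6 s: v starts -45 cm/s; Δx = -45·1 + ½·-12·1² = -51 cm; v ends -57 cm/s.
6–11 s: v starts -57 cm/s; Δx = -57·5 + ½·6·5² = -210 cm; v ends -27 cm/s.
x(11) = 8 + Σ Δx = -378 cm.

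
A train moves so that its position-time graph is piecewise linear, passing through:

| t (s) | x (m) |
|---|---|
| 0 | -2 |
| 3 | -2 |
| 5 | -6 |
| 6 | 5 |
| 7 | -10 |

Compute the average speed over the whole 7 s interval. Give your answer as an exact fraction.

Average speed = (total path length)/(elapsed time); on a piecewise-linear x-t graph the path length is Σ|Δx|.
0–3 s: |Δx| = |-2 − -2| = 0 m
3–5 s: |Δx| = |-6 − -2| = 4 m
5–6 s: |Δx| = |5 − -6| = 11 m
6–7 s: |Δx| = |-10 − 5| = 15 m
Total path = 30 m; average speed = 30/7 = 30/7 m/s.

30/7 m/s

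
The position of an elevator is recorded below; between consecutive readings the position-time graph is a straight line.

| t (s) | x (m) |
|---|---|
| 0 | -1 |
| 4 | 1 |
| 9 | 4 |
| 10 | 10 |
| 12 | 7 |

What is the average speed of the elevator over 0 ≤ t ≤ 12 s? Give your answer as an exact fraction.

Average speed = (total path length)/(elapsed time); on a piecewise-linear x-t graph the path length is Σ|Δx|.
0–4 s: |Δx| = |1 − -1| = 2 m
4–9 s: |Δx| = |4 − 1| = 3 m
9–10 s: |Δx| = |10 − 4| = 6 m
10–12 s: |Δx| = |7 − 10| = 3 m
Total path = 14 m; average speed = 14/12 = 7/6 m/s.

7/6 m/s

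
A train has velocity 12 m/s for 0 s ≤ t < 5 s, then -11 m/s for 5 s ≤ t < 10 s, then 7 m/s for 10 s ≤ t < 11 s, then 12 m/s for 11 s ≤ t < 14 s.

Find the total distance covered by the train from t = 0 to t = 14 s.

158 m

Distance (not displacement) is the total path length: add the absolute areas under v-t.
0–5 s: |12| × 5 = 60 m
5–10 s: |-11| × 5 = 55 m
10–11 s: |7| × 1 = 7 m
11–14 s: |12| × 3 = 36 m
Total distance = 158 m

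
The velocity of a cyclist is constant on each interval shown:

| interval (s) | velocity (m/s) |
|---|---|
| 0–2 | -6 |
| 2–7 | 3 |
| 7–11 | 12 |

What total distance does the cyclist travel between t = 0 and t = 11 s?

75 m

Distance (not displacement) is the total path length: add the absolute areas under v-t.
0–2 s: |-6| × 2 = 12 m
2–7 s: |3| × 5 = 15 m
7–11 s: |12| × 4 = 48 m
Total distance = 75 m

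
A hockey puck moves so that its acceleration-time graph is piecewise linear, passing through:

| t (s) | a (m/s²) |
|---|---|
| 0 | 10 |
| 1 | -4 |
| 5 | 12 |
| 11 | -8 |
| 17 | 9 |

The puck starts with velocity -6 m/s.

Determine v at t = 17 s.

Δv equals the area under the a-t graph; then v = v₀ + Δv.
0–1 s: ½(10 + -4)(1) = 3 m/s
1–5 s: ½(-4 + 12)(4) = 16 m/s
5–11 s: ½(12 + -8)(6) = 12 m/s
11–17 s: ½(-8 + 9)(6) = 3 m/s
Δv = 34 m/s, so v(17) = -6 + (34) = 28 m/s.

28 m/s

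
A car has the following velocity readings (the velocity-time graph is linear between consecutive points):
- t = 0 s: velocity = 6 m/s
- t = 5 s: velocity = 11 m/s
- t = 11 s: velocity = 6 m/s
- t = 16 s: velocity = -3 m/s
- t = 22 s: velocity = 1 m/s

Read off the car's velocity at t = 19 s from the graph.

On 16–22 s the graph is linear from -3 to 1 m/s: v(19) = -3 + (1 − -3)·(19 − 16)/(22 − 16) = -1 m/s.

-1 m/s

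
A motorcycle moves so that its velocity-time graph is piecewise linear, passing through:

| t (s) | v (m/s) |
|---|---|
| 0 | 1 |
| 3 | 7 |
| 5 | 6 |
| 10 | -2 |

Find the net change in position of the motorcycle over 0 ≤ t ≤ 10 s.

Net displacement equals the area under the velocity-time graph (areas below the axis count negative).
0–3 s: ½(1 + 7)(3) = 12 m
3–5 s: ½(7 + 6)(2) = 13 m
5–10 s: ½(6 + -2)(5) = 10 m
Net displacement = 35 m

35 m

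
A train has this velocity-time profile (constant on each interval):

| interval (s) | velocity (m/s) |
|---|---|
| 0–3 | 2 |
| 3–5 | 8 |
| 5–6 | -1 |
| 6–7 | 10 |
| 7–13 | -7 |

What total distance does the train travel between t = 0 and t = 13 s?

75 m

Distance (not displacement) is the total path length: add the absolute areas under v-t.
0–3 s: |2| × 3 = 6 m
3–5 s: |8| × 2 = 16 m
5–6 s: |-1| × 1 = 1 m
6–7 s: |10| × 1 = 10 m
7–13 s: |-7| × 6 = 42 m
Total distance = 75 m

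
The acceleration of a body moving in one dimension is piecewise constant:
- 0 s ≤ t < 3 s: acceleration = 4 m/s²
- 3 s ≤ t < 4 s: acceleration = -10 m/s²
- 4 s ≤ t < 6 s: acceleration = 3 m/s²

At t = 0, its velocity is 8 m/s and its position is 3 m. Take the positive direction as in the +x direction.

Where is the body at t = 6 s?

86 m

On each constant-a segment, Δv = aΔt and Δx = v₀Δt + ½aΔt²; chain segment to segment.
0–3 s: v starts 8 m/s; Δx = 8·3 + ½·4·3² = 42 m; v ends 20 m/s.
3–4 s: v starts 20 m/s; Δx = 20·1 + ½·-10·1² = 15 m; v ends 10 m/s.
4–6 s: v starts 10 m/s; Δx = 10·2 + ½·3·2² = 26 m; v ends 16 m/s.
x(6) = 3 + Σ Δx = 86 m.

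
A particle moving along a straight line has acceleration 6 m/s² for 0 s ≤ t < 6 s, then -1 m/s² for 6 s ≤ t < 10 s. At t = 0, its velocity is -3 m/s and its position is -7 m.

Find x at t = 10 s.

207 m

On each constant-a segment, Δv = aΔt and Δx = v₀Δt + ½aΔt²; chain segment to segment.
0–6 s: v starts -3 m/s; Δx = -3·6 + ½·6·6² = 90 m; v ends 33 m/s.
6–10 s: v starts 33 m/s; Δx = 33·4 + ½·-1·4² = 124 m; v ends 29 m/s.
x(10) = -7 + Σ Δx = 207 m.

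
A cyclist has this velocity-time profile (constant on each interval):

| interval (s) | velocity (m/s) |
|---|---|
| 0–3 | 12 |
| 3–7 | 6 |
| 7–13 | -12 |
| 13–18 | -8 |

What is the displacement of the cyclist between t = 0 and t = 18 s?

Displacement is the signed area under the v-t curve.
0–3 s: 12 × 3 = 36 m
3–7 s: 6 × 4 = 24 m
7–13 s: -12 × 6 = -72 m
13–18 s: -8 × 5 = -40 m
Net displacement = -52 m

-52 m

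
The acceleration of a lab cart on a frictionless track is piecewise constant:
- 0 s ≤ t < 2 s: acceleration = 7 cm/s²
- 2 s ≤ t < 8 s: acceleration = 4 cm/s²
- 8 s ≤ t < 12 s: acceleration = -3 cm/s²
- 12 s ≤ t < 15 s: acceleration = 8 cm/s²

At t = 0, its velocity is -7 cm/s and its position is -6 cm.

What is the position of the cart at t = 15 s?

301 cm

On each constant-a segment, Δv = aΔt and Δx = v₀Δt + ½aΔt²; chain segment to segment.
0–2 s: v starts -7 cm/s; Δx = -7·2 + ½·7·2² = 0 cm; v ends 7 cm/s.
2–8 s: v starts 7 cm/s; Δx = 7·6 + ½·4·6² = 114 cm; v ends 31 cm/s.
8–12 s: v starts 31 cm/s; Δx = 31·4 + ½·-3·4² = 100 cm; v ends 19 cm/s.
12–15 s: v starts 19 cm/s; Δx = 19·3 + ½·8·3² = 93 cm; v ends 43 cm/s.
x(15) = -6 + Σ Δx = 301 cm.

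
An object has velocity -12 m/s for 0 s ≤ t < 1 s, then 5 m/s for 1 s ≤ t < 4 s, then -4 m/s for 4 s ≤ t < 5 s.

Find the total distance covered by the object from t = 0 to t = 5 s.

Distance (not displacement) is the total path length: add the absolute areas under v-t.
0–1 s: |-12| × 1 = 12 m
1–4 s: |5| × 3 = 15 m
4–5 s: |-4| × 1 = 4 m
Total distance = 31 m

31 m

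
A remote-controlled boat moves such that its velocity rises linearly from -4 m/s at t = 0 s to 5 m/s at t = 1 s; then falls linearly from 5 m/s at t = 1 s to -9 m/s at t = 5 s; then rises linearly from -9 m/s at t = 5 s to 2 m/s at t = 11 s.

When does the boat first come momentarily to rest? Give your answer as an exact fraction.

v changes sign on 0–1 s (from -4 to 5); the graph is linear there, so v = 0 at t = 0 + (4)·(1 − 0)/(5 − -4) = 4/9 s.

t = 4/9 s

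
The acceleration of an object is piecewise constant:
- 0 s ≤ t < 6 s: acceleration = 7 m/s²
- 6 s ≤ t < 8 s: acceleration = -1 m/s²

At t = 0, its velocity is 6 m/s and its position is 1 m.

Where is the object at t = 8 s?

257 m

On each constant-a segment, Δv = aΔt and Δx = v₀Δt + ½aΔt²; chain segment to segment.
0–6 s: v starts 6 m/s; Δx = 6·6 + ½·7·6² = 162 m; v ends 48 m/s.
6–8 s: v starts 48 m/s; Δx = 48·2 + ½·-1·2² = 94 m; v ends 46 m/s.
x(8) = 1 + Σ Δx = 257 m.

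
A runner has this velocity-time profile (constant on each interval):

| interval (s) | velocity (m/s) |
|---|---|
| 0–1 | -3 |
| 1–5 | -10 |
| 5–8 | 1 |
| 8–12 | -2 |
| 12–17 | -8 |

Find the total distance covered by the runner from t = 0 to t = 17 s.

94 m

Total distance travelled is ∫|v| dt — sum the magnitudes of each area piece.
0–1 s: |-3| × 1 = 3 m
1–5 s: |-10| × 4 = 40 m
5–8 s: |1| × 3 = 3 m
8–12 s: |-2| × 4 = 8 m
12–17 s: |-8| × 5 = 40 m
Total distance = 94 m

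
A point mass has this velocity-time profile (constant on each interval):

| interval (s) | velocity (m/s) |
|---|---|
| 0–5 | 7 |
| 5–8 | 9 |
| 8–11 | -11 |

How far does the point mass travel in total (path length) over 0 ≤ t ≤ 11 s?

95 m

Distance (not displacement) is the total path length: add the absolute areas under v-t.
0–5 s: |7| × 5 = 35 m
5–8 s: |9| × 3 = 27 m
8–11 s: |-11| × 3 = 33 m
Total distance = 95 m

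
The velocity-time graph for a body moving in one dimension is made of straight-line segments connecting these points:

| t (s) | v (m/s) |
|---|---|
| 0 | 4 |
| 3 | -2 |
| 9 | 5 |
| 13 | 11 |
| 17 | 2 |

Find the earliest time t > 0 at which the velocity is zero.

t = 2 s

v changes sign on 0–3 s (from 4 to -2); the graph is linear there, so v = 0 at t = 0 + (-4)·(3 − 0)/(-2 − 4) = 2 s.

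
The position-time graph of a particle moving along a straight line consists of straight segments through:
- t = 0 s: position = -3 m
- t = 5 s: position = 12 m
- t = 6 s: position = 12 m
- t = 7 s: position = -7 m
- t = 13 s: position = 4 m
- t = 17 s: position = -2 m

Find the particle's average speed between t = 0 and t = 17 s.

3 m/s

Average speed = (total path length)/(elapsed time); on a piecewise-linear x-t graph the path length is Σ|Δx|.
0–5 s: |Δx| = |12 − -3| = 15 m
5–6 s: |Δx| = |12 − 12| = 0 m
6–7 s: |Δx| = |-7 − 12| = 19 m
7–13 s: |Δx| = |4 − -7| = 11 m
13–17 s: |Δx| = |-2 − 4| = 6 m
Total path = 51 m; average speed = 51/17 = 3 m/s.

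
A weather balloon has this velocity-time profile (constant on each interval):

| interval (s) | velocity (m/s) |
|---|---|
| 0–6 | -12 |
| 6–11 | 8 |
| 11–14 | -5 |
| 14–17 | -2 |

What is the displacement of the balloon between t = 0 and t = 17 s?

-53 m

Net displacement equals the area under the velocity-time graph (areas below the axis count negative).
0–6 s: -12 × 6 = -72 m
6–11 s: 8 × 5 = 40 m
11–14 s: -5 × 3 = -15 m
14–17 s: -2 × 3 = -6 m
Net displacement = -53 m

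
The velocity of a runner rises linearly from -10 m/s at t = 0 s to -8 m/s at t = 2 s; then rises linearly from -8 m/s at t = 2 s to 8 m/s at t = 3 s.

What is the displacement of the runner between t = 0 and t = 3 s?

-18 m

Displacement is the signed area under the v-t curve.
0–2 s: ½(-10 + -8)(2) = -18 m
2–3 s: ½(-8 + 8)(1) = 0 m
Net displacement = -18 m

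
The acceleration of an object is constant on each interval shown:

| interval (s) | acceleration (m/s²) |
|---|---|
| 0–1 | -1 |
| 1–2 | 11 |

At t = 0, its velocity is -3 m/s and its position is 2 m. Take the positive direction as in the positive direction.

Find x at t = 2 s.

On each constant-a segment, Δv = aΔt and Δx = v₀Δt + ½aΔt²; chain segment to segment.
0–1 s: v starts -3 m/s; Δx = -3·1 + ½·-1·1² = -3.5 m; v ends -4 m/s.
1–2 s: v starts -4 m/s; Δx = -4·1 + ½·11·1² = 1.5 m; v ends 7 m/s.
x(2) = 2 + Σ Δx = 0 m.

0 m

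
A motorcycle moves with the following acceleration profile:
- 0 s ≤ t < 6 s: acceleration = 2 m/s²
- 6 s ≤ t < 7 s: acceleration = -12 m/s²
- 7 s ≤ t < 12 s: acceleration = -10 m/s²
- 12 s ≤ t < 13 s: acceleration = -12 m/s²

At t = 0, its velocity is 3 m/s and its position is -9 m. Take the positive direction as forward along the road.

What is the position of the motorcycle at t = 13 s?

On each constant-a segment, Δv = aΔt and Δx = v₀Δt + ½aΔt²; chain segment to segment.
0–6 s: v starts 3 m/s; Δx = 3·6 + ½·2·6² = 54 m; v ends 15 m/s.
6–7 s: v starts 15 m/s; Δx = 15·1 + ½·-12·1² = 9 m; v ends 3 m/s.
7–12 s: v starts 3 m/s; Δx = 3·5 + ½·-10·5² = -110 m; v ends -47 m/s.
12–13 s: v starts -47 m/s; Δx = -47·1 + ½·-12·1² = -53 m; v ends -59 m/s.
x(13) = -9 + Σ Δx = -109 m.

-109 m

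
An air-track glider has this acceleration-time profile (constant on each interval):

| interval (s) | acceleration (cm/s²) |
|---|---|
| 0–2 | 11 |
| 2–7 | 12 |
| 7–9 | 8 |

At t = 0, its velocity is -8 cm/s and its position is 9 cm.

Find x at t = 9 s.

399 cm

On each constant-a segment, Δv = aΔt and Δx = v₀Δt + ½aΔt²; chain segment to segment.
0–2 s: v starts -8 cm/s; Δx = -8·2 + ½·11·2² = 6 cm; v ends 14 cm/s.
2–7 s: v starts 14 cm/s; Δx = 14·5 + ½·12·5² = 220 cm; v ends 74 cm/s.
7–9 s: v starts 74 cm/s; Δx = 74·2 + ½·8·2² = 164 cm; v ends 90 cm/s.
x(9) = 9 + Σ Δx = 399 cm.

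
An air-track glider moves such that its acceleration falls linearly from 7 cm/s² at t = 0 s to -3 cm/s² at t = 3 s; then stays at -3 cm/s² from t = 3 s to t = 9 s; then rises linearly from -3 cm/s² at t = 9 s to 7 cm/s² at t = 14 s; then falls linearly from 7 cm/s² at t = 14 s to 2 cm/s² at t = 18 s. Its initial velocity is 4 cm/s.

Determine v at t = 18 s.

Δv equals the area under the a-t graph; then v = v₀ + Δv.
0–3 s: ½(7 + -3)(3) = 6 cm/s
3–9 s: -3 × 6 = -18 cm/s
9–14 s: ½(-3 + 7)(5) = 10 cm/s
14–18 s: ½(7 + 2)(4) = 18 cm/s
Δv = 16 cm/s, so v(18) = 4 + (16) = 20 cm/s.

20 cm/s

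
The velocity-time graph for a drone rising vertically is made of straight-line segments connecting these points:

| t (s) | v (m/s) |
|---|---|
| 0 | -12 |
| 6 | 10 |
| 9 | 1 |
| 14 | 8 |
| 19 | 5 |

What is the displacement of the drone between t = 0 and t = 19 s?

Displacement is the signed area under the v-t curve.
0–6 s: ½(-12 + 10)(6) = -6 m
6–9 s: ½(10 + 1)(3) = 16.5 m
9–14 s: ½(1 + 8)(5) = 22.5 m
14–19 s: ½(8 + 5)(5) = 32.5 m
Net displacement = 65.5 m

65.5 m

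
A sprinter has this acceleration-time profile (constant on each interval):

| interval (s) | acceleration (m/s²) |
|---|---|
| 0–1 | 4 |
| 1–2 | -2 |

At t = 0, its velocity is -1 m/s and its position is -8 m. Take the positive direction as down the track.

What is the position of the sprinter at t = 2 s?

On each constant-a segment, Δv = aΔt and Δx = v₀Δt + ½aΔt²; chain segment to segment.
0–1 s: v starts -1 m/s; Δx = -1·1 + ½·4·1² = 1 m; v ends 3 m/s.
1–2 s: v starts 3 m/s; Δx = 3·1 + ½·-2·1² = 2 m; v ends 1 m/s.
x(2) = -8 + Σ Δx = -5 m.

-5 m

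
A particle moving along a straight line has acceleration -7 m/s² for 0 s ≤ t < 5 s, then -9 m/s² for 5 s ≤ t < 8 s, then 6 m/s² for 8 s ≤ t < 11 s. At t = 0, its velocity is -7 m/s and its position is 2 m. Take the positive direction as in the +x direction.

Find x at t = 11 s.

-467 m

On each constant-a segment, Δv = aΔt and Δx = v₀Δt + ½aΔt²; chain segment to segment.
0–5 s: v starts -7 m/s; Δx = -7·5 + ½·-7·5² = -122.5 m; v ends -42 m/s.
5–8 s: v starts -42 m/s; Δx = -42·3 + ½·-9·3² = -166.5 m; v ends -69 m/s.
8–11 s: v starts -69 m/s; Δx = -69·3 + ½·6·3² = -180 m; v ends -51 m/s.
x(11) = 2 + Σ Δx = -467 m.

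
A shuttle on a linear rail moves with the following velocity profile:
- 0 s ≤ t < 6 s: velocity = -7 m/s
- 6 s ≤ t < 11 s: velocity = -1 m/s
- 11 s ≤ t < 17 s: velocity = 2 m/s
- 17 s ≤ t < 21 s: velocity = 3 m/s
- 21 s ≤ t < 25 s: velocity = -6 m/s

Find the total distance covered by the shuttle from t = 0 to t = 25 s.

95 m

Distance (not displacement) is the total path length: add the absolute areas under v-t.
0–6 s: |-7| × 6 = 42 m
6–11 s: |-1| × 5 = 5 m
11–17 s: |2| × 6 = 12 m
17–21 s: |3| × 4 = 12 m
21–25 s: |-6| × 4 = 24 m
Total distance = 95 m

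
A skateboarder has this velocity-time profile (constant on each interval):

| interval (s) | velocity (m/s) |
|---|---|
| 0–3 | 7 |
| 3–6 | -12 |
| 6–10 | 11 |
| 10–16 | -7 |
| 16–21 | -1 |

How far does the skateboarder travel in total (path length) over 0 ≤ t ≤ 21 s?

Total distance travelled is ∫|v| dt — sum the magnitudes of each area piece.
0–3 s: |7| × 3 = 21 m
3–6 s: |-12| × 3 = 36 m
6–10 s: |11| × 4 = 44 m
10–16 s: |-7| × 6 = 42 m
16–21 s: |-1| × 5 = 5 m
Total distance = 148 m

148 m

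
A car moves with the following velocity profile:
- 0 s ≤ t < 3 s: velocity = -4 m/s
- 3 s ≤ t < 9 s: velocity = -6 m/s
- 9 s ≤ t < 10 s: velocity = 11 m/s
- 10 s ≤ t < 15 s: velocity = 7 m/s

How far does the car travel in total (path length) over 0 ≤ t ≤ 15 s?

Distance (not displacement) is the total path length: add the absolute areas under v-t.
0–3 s: |-4| × 3 = 12 m
3–9 s: |-6| × 6 = 36 m
9–10 s: |11| × 1 = 11 m
10–15 s: |7| × 5 = 35 m
Total distance = 94 m

94 m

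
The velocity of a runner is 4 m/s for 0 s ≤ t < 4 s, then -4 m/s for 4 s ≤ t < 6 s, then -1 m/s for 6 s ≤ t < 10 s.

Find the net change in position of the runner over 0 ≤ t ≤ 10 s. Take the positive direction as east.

4 m

Net displacement equals the area under the velocity-time graph (areas below the axis count negative).
0–4 s: 4 × 4 = 16 m
4–6 s: -4 × 2 = -8 m
6–10 s: -1 × 4 = -4 m
Net displacement = 4 m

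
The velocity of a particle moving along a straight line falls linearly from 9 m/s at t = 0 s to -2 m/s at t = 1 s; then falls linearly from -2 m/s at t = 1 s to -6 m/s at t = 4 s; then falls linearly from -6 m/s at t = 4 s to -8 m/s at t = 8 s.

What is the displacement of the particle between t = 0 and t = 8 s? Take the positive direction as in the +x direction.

-36.5 m

Net displacement equals the area under the velocity-time graph (areas below the axis count negative).
0–1 s: ½(9 + -2)(1) = 3.5 m
1–4 s: ½(-2 + -6)(3) = -12 m
4–8 s: ½(-6 + -8)(4) = -28 m
Net displacement = -36.5 m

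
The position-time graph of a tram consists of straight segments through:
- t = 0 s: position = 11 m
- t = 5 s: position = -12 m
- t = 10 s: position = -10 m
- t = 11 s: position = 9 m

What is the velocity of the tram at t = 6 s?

Velocity is the slope of the x-t graph on 5–10 s: (-10 − -12)/(10 − 5) = 0.4 m/s.

0.4 m/s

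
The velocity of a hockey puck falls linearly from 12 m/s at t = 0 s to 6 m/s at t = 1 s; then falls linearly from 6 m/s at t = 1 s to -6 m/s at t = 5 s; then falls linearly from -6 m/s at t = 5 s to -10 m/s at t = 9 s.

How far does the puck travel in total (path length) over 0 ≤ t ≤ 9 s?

Distance (not displacement) is the total path length: add the absolute areas under v-t.
0–1 s: |½(12 + 6)(1)| = 9 m
1–5 s: v = 0 at t = 3 s; triangle areas 6 + 6 = 12 m
5–9 s: |½(-6 + -10)(4)| = 32 m
Total distance = 53 m

53 m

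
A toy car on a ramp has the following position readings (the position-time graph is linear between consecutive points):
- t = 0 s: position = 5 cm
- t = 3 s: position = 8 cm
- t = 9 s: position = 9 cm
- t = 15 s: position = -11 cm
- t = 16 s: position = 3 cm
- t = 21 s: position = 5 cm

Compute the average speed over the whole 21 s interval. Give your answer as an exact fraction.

Average speed = (total path length)/(elapsed time); on a piecewise-linear x-t graph the path length is Σ|Δx|.
0–3 s: |Δx| = |8 − 5| = 3 cm
3–9 s: |Δx| = |9 − 8| = 1 cm
9–15 s: |Δx| = |-11 − 9| = 20 cm
15–16 s: |Δx| = |3 − -11| = 14 cm
16–21 s: |Δx| = |5 − 3| = 2 cm
Total path = 40 cm; average speed = 40/21 = 40/21 cm/s.

40/21 cm/s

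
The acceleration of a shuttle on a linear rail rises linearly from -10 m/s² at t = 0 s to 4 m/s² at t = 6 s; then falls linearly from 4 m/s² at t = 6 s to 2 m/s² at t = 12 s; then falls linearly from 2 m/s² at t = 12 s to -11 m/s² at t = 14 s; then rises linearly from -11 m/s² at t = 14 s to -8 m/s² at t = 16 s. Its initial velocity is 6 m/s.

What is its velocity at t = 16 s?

-22 m/s

Δv equals the area under the a-t graph; then v = v₀ + Δv.
0–6 s: ½(-10 + 4)(6) = -18 m/s
6–12 s: ½(4 + 2)(6) = 18 m/s
12–14 s: ½(2 + -11)(2) = -9 m/s
14–16 s: ½(-11 + -8)(2) = -19 m/s
Δv = -28 m/s, so v(16) = 6 + (-28) = -22 m/s.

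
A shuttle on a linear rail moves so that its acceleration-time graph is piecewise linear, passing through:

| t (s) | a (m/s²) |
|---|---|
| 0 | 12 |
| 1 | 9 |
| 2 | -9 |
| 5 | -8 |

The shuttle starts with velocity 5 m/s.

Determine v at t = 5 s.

-10 m/s

Δv equals the area under the a-t graph; then v = v₀ + Δv.
0–1 s: ½(12 + 9)(1) = 10.5 m/s
1–2 s: ½(9 + -9)(1) = 0 m/s
2–5 s: ½(-9 + -8)(3) = -25.5 m/s
Δv = -15 m/s, so v(5) = 5 + (-15) = -10 m/s.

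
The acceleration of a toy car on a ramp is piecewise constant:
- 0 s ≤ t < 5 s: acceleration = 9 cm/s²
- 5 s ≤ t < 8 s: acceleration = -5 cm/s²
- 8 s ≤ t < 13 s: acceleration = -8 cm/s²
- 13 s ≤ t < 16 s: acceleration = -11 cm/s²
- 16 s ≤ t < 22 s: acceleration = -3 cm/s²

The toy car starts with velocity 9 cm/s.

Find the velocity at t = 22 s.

-52 cm/s

Δv equals the area under the a-t graph; then v = v₀ + Δv.
0–5 s: 9 × 5 = 45 cm/s
5–8 s: -5 × 3 = -15 cm/s
8–13 s: -8 × 5 = -40 cm/s
13–16 s: -11 × 3 = -33 cm/s
16–22 s: -3 × 6 = -18 cm/s
Δv = -61 cm/s, so v(22) = 9 + (-61) = -52 cm/s.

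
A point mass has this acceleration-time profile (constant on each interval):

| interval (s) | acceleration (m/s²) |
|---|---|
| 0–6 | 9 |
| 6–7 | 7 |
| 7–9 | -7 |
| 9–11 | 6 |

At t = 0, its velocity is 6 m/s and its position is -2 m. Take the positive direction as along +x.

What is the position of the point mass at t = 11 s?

497.5 m

On each constant-a segment, Δv = aΔt and Δx = v₀Δt + ½aΔt²; chain segment to segment.
0–6 s: v starts 6 m/s; Δx = 6·6 + ½·9·6² = 198 m; v ends 60 m/s.
6–7 s: v starts 60 m/s; Δx = 60·1 + ½·7·1² = 63.5 m; v ends 67 m/s.
7–9 s: v starts 67 m/s; Δx = 67·2 + ½·-7·2² = 120 m; v ends 53 m/s.
9–11 s: v starts 53 m/s; Δx = 53·2 + ½·6·2² = 118 m; v ends 65 m/s.
x(11) = -2 + Σ Δx = 497.5 m.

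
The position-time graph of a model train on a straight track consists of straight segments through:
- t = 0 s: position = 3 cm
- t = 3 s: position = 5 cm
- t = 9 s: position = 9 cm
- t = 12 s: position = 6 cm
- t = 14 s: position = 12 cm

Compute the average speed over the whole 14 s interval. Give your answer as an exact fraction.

Average speed = (total path length)/(elapsed time); on a piecewise-linear x-t graph the path length is Σ|Δx|.
0–3 s: |Δx| = |5 − 3| = 2 cm
3–9 s: |Δx| = |9 − 5| = 4 cm
9–12 s: |Δx| = |6 − 9| = 3 cm
12–14 s: |Δx| = |12 − 6| = 6 cm
Total path = 15 cm; average speed = 15/14 = 15/14 cm/s.

15/14 cm/s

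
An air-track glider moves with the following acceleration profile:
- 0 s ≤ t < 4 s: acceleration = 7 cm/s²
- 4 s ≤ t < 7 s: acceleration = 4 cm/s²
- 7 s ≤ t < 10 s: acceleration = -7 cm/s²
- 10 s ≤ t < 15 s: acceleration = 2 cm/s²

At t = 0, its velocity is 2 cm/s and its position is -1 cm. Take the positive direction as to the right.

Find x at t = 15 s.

395.5 cm

On each constant-a segment, Δv = aΔt and Δx = v₀Δt + ½aΔt²; chain segment to segment.
0–4 s: v starts 2 cm/s; Δx = 2·4 + ½·7·4² = 64 cm; v ends 30 cm/s.
4–7 s: v starts 30 cm/s; Δx = 30·3 + ½·4·3² = 108 cm; v ends 42 cm/s.
7–10 s: v starts 42 cm/s; Δx = 42·3 + ½·-7·3² = 94.5 cm; v ends 21 cm/s.
10–15 s: v starts 21 cm/s; Δx = 21·5 + ½·2·5² = 130 cm; v ends 31 cm/s.
x(15) = -1 + Σ Δx = 395.5 cm.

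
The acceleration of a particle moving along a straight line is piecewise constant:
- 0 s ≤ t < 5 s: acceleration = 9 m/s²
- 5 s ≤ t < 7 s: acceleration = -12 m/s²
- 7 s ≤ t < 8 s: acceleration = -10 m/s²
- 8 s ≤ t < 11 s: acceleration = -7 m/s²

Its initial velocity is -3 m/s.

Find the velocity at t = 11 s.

Δv equals the area under the a-t graph; then v = v₀ + Δv.
0–5 s: 9 × 5 = 45 m/s
5–7 s: -12 × 2 = -24 m/s
7–8 s: -10 × 1 = -10 m/s
8–11 s: -7 × 3 = -21 m/s
Δv = -10 m/s, so v(11) = -3 + (-10) = -13 m/s.

-13 m/s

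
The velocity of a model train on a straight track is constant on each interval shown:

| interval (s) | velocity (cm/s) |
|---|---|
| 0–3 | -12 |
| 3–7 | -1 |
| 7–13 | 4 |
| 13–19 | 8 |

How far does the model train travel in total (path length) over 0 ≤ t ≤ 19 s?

112 cm

Total distance travelled is ∫|v| dt — sum the magnitudes of each area piece.
0–3 s: |-12| × 3 = 36 cm
3–7 s: |-1| × 4 = 4 cm
7–13 s: |4| × 6 = 24 cm
13–19 s: |8| × 6 = 48 cm
Total distance = 112 cm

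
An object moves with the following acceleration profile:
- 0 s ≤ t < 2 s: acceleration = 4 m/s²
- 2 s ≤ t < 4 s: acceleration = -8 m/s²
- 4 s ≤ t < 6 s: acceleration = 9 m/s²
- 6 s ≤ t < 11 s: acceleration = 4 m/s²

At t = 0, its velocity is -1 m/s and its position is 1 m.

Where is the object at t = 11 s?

100 m

On each constant-a segment, Δv = aΔt and Δx = v₀Δt + ½aΔt²; chain segment to segment.
0–2 s: v starts -1 m/s; Δx = -1·2 + ½·4·2² = 6 m; v ends 7 m/s.
2–4 s: v starts 7 m/s; Δx = 7·2 + ½·-8·2² = -2 m; v ends -9 m/s.
4–6 s: v starts -9 m/s; Δx = -9·2 + ½·9·2² = 0 m; v ends 9 m/s.
6–11 s: v starts 9 m/s; Δx = 9·5 + ½·4·5² = 95 m; v ends 29 m/s.
x(11) = 1 + Σ Δx = 100 m.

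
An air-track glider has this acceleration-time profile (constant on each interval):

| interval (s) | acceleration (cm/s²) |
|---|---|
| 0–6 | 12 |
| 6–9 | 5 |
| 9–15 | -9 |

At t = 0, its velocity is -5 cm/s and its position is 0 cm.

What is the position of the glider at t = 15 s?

On each constant-a segment, Δv = aΔt and Δx = v₀Δt + ½aΔt²; chain segment to segment.
0–6 s: v starts -5 cm/s; Δx = -5·6 + ½·12·6² = 186 cm; v ends 67 cm/s.
6–9 s: v starts 67 cm/s; Δx = 67·3 + ½·5·3² = 223.5 cm; v ends 82 cm/s.
9–15 s: v starts 82 cm/s; Δx = 82·6 + ½·-9·6² = 330 cm; v ends 28 cm/s.
x(15) = 0 + Σ Δx = 739.5 cm.

739.5 cm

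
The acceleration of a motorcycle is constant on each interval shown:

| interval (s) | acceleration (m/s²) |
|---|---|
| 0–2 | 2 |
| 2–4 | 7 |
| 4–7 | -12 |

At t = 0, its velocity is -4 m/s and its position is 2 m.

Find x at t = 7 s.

0 m

On each constant-a segment, Δv = aΔt and Δx = v₀Δt + ½aΔt²; chain segment to segment.
0–2 s: v starts -4 m/s; Δx = -4·2 + ½·2·2² = -4 m; v ends 0 m/s.
2–4 s: v starts 0 m/s; Δx = 0·2 + ½·7·2² = 14 m; v ends 14 m/s.
4–7 s: v starts 14 m/s; Δx = 14·3 + ½·-12·3² = -12 m; v ends -22 m/s.
x(7) = 2 + Σ Δx = 0 m.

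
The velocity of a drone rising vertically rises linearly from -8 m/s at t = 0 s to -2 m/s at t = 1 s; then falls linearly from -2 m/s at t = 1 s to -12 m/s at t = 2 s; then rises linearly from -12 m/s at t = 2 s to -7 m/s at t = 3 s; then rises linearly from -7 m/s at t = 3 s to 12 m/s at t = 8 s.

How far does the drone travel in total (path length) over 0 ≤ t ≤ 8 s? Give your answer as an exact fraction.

Total distance travelled is ∫|v| dt — sum the magnitudes of each area piece.
0–1 s: |½(-8 + -2)(1)| = 5 m
1–2 s: |½(-2 + -12)(1)| = 7 m
2–3 s: |½(-12 + -7)(1)| = 9.5 m
3–8 s: v = 0 at t = 92/19 s; triangle areas 245/38 + 360/19 = 965/38 m
Total distance = 891/19 m

891/19 m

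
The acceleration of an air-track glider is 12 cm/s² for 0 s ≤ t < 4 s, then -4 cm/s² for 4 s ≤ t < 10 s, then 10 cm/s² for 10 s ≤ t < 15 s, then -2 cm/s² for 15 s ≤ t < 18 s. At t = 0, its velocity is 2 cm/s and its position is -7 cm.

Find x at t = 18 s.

799 cm

On each constant-a segment, Δv = aΔt and Δx = v₀Δt + ½aΔt²; chain segment to segment.
0–4 s: v starts 2 cm/s; Δx = 2·4 + ½·12·4² = 104 cm; v ends 50 cm/s.
4–10 s: v starts 50 cm/s; Δx = 50·6 + ½·-4·6² = 228 cm; v ends 26 cm/s.
10–15 s: v starts 26 cm/s; Δx = 26·5 + ½·10·5² = 255 cm; v ends 76 cm/s.
15–18 s: v starts 76 cm/s; Δx = 76·3 + ½·-2·3² = 219 cm; v ends 70 cm/s.
x(18) = -7 + Σ Δx = 799 cm.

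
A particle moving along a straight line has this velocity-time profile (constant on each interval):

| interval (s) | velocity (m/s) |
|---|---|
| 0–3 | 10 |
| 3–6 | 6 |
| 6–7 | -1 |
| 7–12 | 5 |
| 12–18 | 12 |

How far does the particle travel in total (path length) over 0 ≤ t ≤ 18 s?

Distance (not displacement) is the total path length: add the absolute areas under v-t.
0–3 s: |10| × 3 = 30 m
3–6 s: |6| × 3 = 18 m
6–7 s: |-1| × 1 = 1 m
7–12 s: |5| × 5 = 25 m
12–18 s: |12| × 6 = 72 m
Total distance = 146 m

146 m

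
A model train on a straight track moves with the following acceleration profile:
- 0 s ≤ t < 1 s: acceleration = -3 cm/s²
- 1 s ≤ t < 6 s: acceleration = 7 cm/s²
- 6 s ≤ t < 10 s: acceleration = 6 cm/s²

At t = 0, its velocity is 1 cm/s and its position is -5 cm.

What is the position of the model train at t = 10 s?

252 cm

On each constant-a segment, Δv = aΔt and Δx = v₀Δt + ½aΔt²; chain segment to segment.
0–1 s: v starts 1 cm/s; Δx = 1·1 + ½·-3·1² = -0.5 cm; v ends -2 cm/s.
1–6 s: v starts -2 cm/s; Δx = -2·5 + ½·7·5² = 77.5 cm; v ends 33 cm/s.
6–10 s: v starts 33 cm/s; Δx = 33·4 + ½·6·4² = 180 cm; v ends 57 cm/s.
x(10) = -5 + Σ Δx = 252 cm.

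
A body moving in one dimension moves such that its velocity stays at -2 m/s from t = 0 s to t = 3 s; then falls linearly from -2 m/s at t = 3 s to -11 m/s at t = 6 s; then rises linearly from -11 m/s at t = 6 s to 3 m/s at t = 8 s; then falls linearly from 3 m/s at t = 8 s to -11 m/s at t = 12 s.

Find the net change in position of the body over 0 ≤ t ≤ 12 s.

-49.5 m

Displacement is the signed area under the v-t curve.
0–3 s: -2 × 3 = -6 m
3–6 s: ½(-2 + -11)(3) = -19.5 m
6–8 s: ½(-11 + 3)(2) = -8 m
8–12 s: ½(3 + -11)(4) = -16 m
Net displacement = -49.5 m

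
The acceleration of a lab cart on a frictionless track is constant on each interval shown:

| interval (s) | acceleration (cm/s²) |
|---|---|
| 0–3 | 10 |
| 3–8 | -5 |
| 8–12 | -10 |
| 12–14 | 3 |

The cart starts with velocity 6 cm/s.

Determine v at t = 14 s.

Δv equals the area under the a-t graph; then v = v₀ + Δv.
0–3 s: 10 × 3 = 30 cm/s
3–8 s: -5 × 5 = -25 cm/s
8–12 s: -10 × 4 = -40 cm/s
12–14 s: 3 × 2 = 6 cm/s
Δv = -29 cm/s, so v(14) = 6 + (-29) = -23 cm/s.

-23 cm/s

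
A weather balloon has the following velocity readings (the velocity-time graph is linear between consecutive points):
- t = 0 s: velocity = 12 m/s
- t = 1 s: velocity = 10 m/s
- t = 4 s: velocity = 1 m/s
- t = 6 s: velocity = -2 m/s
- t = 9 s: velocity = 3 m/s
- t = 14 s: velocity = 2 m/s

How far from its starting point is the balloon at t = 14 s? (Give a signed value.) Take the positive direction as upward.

Net displacement equals the area under the velocity-time graph (areas below the axis count negative).
0–1 s: ½(12 + 10)(1) = 11 m
1–4 s: ½(10 + 1)(3) = 16.5 m
4–6 s: ½(1 + -2)(2) = -1 m
6–9 s: ½(-2 + 3)(3) = 1.5 m
9–14 s: ½(3 + 2)(5) = 12.5 m
Net displacement = 40.5 m

40.5 m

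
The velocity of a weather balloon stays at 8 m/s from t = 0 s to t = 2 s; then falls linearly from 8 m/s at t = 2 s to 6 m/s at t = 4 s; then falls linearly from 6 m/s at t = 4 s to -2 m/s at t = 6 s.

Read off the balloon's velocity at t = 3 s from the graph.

On 2–4 s the graph is linear from 8 to 6 m/s: v(3) = 8 + (6 − 8)·(3 − 2)/(4 − 2) = 7 m/s.

7 m/s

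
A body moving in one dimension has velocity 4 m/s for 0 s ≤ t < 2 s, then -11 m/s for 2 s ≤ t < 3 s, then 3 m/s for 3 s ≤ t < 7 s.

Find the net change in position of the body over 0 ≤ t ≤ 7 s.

9 m

Displacement is the signed area under the v-t curve.
0–2 s: 4 × 2 = 8 m
2–3 s: -11 × 1 = -11 m
3–7 s: 3 × 4 = 12 m
Net displacement = 9 m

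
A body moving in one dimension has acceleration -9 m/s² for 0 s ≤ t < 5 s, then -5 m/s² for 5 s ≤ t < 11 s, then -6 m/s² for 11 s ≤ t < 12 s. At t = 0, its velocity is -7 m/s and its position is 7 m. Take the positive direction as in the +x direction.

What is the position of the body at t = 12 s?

-627.5 m

On each constant-a segment, Δv = aΔt and Δx = v₀Δt + ½aΔt²; chain segment to segment.
0–5 s: v starts -7 m/s; Δx = -7·5 + ½·-9·5² = -147.5 m; v ends -52 m/s.
5–11 s: v starts -52 m/s; Δx = -52·6 + ½·-5·6² = -402 m; v ends -82 m/s.
11–12 s: v starts -82 m/s; Δx = -82·1 + ½·-6·1² = -85 m; v ends -88 m/s.
x(12) = 7 + Σ Δx = -627.5 m.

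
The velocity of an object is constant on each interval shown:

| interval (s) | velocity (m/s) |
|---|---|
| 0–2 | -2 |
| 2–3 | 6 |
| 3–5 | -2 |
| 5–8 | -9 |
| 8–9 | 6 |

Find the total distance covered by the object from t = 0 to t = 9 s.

Distance (not displacement) is the total path length: add the absolute areas under v-t.
0–2 s: |-2| × 2 = 4 m
2–3 s: |6| × 1 = 6 m
3–5 s: |-2| × 2 = 4 m
5–8 s: |-9| × 3 = 27 m
8–9 s: |6| × 1 = 6 m
Total distance = 47 m

47 m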